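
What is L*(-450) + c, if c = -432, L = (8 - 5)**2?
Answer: -4482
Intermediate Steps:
L = 9 (L = 3**2 = 9)
L*(-450) + c = 9*(-450) - 432 = -4050 - 432 = -4482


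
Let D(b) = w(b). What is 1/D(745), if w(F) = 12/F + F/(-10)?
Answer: -1490/110981 ≈ -0.013426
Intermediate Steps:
w(F) = 12/F - F/10 (w(F) = 12/F + F*(-1/10) = 12/F - F/10)
D(b) = 12/b - b/10
1/D(745) = 1/(12/745 - 1/10*745) = 1/(12*(1/745) - 149/2) = 1/(12/745 - 149/2) = 1/(-110981/1490) = -1490/110981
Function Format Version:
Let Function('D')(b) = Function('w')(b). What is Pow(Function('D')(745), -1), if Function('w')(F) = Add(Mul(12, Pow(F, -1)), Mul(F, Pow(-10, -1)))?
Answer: Rational(-1490, 110981) ≈ -0.013426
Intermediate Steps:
Function('w')(F) = Add(Mul(12, Pow(F, -1)), Mul(Rational(-1, 10), F)) (Function('w')(F) = Add(Mul(12, Pow(F, -1)), Mul(F, Rational(-1, 10))) = Add(Mul(12, Pow(F, -1)), Mul(Rational(-1, 10), F)))
Function('D')(b) = Add(Mul(12, Pow(b, -1)), Mul(Rational(-1, 10), b))
Pow(Function('D')(745), -1) = Pow(Add(Mul(12, Pow(745, -1)), Mul(Rational(-1, 10), 745)), -1) = Pow(Add(Mul(12, Rational(1, 745)), Rational(-149, 2)), -1) = Pow(Add(Rational(12, 745), Rational(-149, 2)), -1) = Pow(Rational(-110981, 1490), -1) = Rational(-1490, 110981)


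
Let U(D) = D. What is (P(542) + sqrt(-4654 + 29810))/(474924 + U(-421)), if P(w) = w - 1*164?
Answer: 378/474503 + 2*sqrt(6289)/474503 ≈ 0.0011309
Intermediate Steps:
P(w) = -164 + w (P(w) = w - 164 = -164 + w)
(P(542) + sqrt(-4654 + 29810))/(474924 + U(-421)) = ((-164 + 542) + sqrt(-4654 + 29810))/(474924 - 421) = (378 + sqrt(25156))/474503 = (378 + 2*sqrt(6289))*(1/474503) = 378/474503 + 2*sqrt(6289)/474503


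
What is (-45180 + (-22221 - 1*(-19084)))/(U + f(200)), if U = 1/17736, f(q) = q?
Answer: -856950312/3547201 ≈ -241.58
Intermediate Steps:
U = 1/17736 ≈ 5.6383e-5
(-45180 + (-22221 - 1*(-19084)))/(U + f(200)) = (-45180 + (-22221 - 1*(-19084)))/(1/17736 + 200) = (-45180 + (-22221 + 19084))/(3547201/17736) = (-45180 - 3137)*(17736/3547201) = -48317*17736/3547201 = -856950312/3547201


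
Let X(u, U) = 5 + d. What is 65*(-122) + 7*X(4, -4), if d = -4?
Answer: -7923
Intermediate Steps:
X(u, U) = 1 (X(u, U) = 5 - 4 = 1)
65*(-122) + 7*X(4, -4) = 65*(-122) + 7*1 = -7930 + 7 = -7923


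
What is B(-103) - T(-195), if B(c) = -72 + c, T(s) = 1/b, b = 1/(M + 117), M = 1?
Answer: -293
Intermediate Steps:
b = 1/118 (b = 1/(1 + 117) = 1/118 ≈ 0.0084746)
T(s) = 118 (T(s) = 1/(1/118) = 118)
B(-103) - T(-195) = (-72 - 103) - 1*118 = -175 - 118 = -293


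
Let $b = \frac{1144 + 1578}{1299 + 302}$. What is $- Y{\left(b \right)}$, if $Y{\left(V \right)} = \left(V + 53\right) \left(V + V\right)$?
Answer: $- \frac{476758300}{2563201} \approx -186.0$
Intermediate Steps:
$b = \frac{2722}{1601} \approx 1.7002$
$Y{\left(V \right)} = 2 V \left(53 + V\right)$ ($Y{\left(V \right)} = \left(53 + V\right) 2 V = 2 V \left(53 + V\right)$)
$- Y{\left(b \right)} = - \frac{2 \cdot 2722 \left(53 + \frac{2722}{1601}\right)}{1601} = - \frac{2 \cdot 2722 \cdot 87575}{1601 \cdot 1601} = \left(-1\right) \frac{476758300}{2563201} = - \frac{476758300}{2563201}$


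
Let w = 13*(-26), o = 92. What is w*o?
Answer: -31096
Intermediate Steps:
w = -338
w*o = -338*92 = -31096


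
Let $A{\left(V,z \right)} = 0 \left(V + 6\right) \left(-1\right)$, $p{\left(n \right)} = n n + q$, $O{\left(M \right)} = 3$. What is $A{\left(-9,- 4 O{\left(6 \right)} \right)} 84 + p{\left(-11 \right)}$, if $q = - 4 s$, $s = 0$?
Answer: $121$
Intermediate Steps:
$q = 0$ ($q = \left(-4\right) 0 = 0$)
$p{\left(n \right)} = n^{2}$ ($p{\left(n \right)} = n n + 0 = n^{2} + 0 = n^{2}$)
$A{\left(V,z \right)} = 0$ ($A{\left(V,z \right)} = 0 \left(6 + V\right) \left(-1\right) = 0 \left(-6 - V\right) = 0$)
$A{\left(-9,- 4 O{\left(6 \right)} \right)} 84 + p{\left(-11 \right)} = 0 \cdot 84 + \left(-11\right)^{2} = 0 + 121 = 121$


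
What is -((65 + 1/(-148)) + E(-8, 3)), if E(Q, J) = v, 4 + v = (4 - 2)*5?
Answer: -10507/148 ≈ -70.993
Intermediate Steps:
v = 6 (v = -4 + (4 - 2)*5 = -4 + 2*5 = -4 + 10 = 6)
E(Q, J) = 6
-((65 + 1/(-148)) + E(-8, 3)) = -((65 + 1/(-148)) + 6) = -((65 - 1/148) + 6) = -(9619/148 + 6) = -1*10507/148 = -10507/148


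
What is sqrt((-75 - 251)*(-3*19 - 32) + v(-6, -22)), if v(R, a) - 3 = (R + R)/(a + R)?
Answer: sqrt(1421854)/7 ≈ 170.34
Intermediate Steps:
v(R, a) = 3 + 2*R/(R + a) (v(R, a) = 3 + (R + R)/(a + R) = 3 + (2*R)/(R + a) = 3 + 2*R/(R + a))
sqrt((-75 - 251)*(-3*19 - 32) + v(-6, -22)) = sqrt((-75 - 251)*(-3*19 - 32) + (3*(-22) + 5*(-6))/(-6 - 22)) = sqrt(-326*(-57 - 32) + (-66 - 30)/(-28)) = sqrt(-326*(-89) - 1/28*(-96)) = sqrt(29014 + 24/7) = sqrt(203122/7) = sqrt(1421854)/7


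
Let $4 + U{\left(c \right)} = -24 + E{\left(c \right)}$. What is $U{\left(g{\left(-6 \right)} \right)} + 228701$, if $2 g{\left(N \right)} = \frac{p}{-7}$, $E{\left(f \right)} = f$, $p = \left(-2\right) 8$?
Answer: $\frac{1600719}{7} \approx 2.2867 \cdot 10^{5}$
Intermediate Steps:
$p = -16$
$g{\left(N \right)} = \frac{8}{7}$ ($g{\left(N \right)} = \frac{\left(-16\right) \frac{1}{-7}}{2} = \frac{\left(-16\right) \left(- \frac{1}{7}\right)}{2} = \frac{1}{2} \cdot \frac{16}{7} = \frac{8}{7}$)
$U{\left(c \right)} = -28 + c$ ($U{\left(c \right)} = -4 + \left(-24 + c\right) = -28 + c$)
$U{\left(g{\left(-6 \right)} \right)} + 228701 = \left(-28 + \frac{8}{7}\right) + 228701 = - \frac{188}{7} + 228701 = \frac{1600719}{7}$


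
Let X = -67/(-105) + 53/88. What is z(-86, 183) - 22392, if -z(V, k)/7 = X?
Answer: -29568901/1320 ≈ -22401.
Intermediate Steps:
X = 11461/9240 (X = -67*(-1/105) + 53*(1/88) = 67/105 + 53/88 = 11461/9240 ≈ 1.2404)
z(V, k) = -11461/1320 (z(V, k) = -7*11461/9240 = -11461/1320)
z(-86, 183) - 22392 = -11461/1320 - 22392 = -29568901/1320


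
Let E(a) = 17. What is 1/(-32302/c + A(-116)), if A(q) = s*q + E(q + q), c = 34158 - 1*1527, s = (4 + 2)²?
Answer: -32631/135744631 ≈ -0.00024039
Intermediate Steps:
s = 36 (s = 6² = 36)
c = 32631 (c = 34158 - 1527 = 32631)
A(q) = 17 + 36*q (A(q) = 36*q + 17 = 17 + 36*q)
1/(-32302/c + A(-116)) = 1/(-32302/32631 + (17 + 36*(-116))) = 1/(-32302*1/32631 + (17 - 4176)) = 1/(-32302/32631 - 4159) = 1/(-135744631/32631) = -32631/135744631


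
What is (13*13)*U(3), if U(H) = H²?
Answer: 1521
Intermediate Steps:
(13*13)*U(3) = (13*13)*3² = 169*9 = 1521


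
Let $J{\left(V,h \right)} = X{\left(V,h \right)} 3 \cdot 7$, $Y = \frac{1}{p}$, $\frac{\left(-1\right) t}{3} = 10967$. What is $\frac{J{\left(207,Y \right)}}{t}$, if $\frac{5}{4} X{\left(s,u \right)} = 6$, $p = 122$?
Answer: $- \frac{168}{54835} \approx -0.0030637$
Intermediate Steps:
$t = -32901$ ($t = \left(-3\right) 10967 = -32901$)
$X{\left(s,u \right)} = \frac{24}{5}$ ($X{\left(s,u \right)} = \frac{4}{5} \cdot 6 = \frac{24}{5}$)
$Y = \frac{1}{122} \approx 0.0081967$
$J{\left(V,h \right)} = \frac{504}{5}$ ($J{\left(V,h \right)} = \frac{24}{5} \cdot 3 \cdot 7 = \frac{72}{5} \cdot 7 = \frac{504}{5}$)
$\frac{J{\left(207,Y \right)}}{t} = \frac{504}{5 \left(-32901\right)} = \frac{504}{5} \left(- \frac{1}{32901}\right) = - \frac{168}{54835}$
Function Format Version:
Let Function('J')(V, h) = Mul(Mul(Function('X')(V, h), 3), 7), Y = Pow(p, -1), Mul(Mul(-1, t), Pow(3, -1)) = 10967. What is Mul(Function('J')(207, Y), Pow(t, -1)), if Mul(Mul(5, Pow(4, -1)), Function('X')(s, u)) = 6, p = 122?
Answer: Rational(-168, 54835) ≈ -0.0030637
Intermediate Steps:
t = -32901 (t = Mul(-3, 10967) = -32901)
Function('X')(s, u) = Rational(24, 5) (Function('X')(s, u) = Mul(Rational(4, 5), 6) = Rational(24, 5))
Y = Rational(1, 122) (Y = Pow(122, -1) = Rational(1, 122) ≈ 0.0081967)
Function('J')(V, h) = Rational(504, 5) (Function('J')(V, h) = Mul(Mul(Rational(24, 5), 3), 7) = Mul(Rational(72, 5), 7) = Rational(504, 5))
Mul(Function('J')(207, Y), Pow(t, -1)) = Mul(Rational(504, 5), Pow(-32901, -1)) = Mul(Rational(504, 5), Rational(-1, 32901)) = Rational(-168, 54835)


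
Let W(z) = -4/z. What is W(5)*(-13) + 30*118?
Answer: 17752/5 ≈ 3550.4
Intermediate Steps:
W(5)*(-13) + 30*118 = -4/5*(-13) + 30*118 = -4*⅕*(-13) + 3540 = -⅘*(-13) + 3540 = 52/5 + 3540 = 17752/5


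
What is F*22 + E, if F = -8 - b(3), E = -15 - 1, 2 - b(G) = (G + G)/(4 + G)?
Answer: -1520/7 ≈ -217.14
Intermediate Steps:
b(G) = 2 - 2*G/(4 + G) (b(G) = 2 - (G + G)/(4 + G) = 2 - 2*G/(4 + G))
E = -16
F = -64/7 (F = -8 - 8/(4 + 3) = -8 - 8/7 = -64/7 ≈ -9.1429)
F*22 + E = -64/7*22 - 16 = -1408/7 - 16 = -1520/7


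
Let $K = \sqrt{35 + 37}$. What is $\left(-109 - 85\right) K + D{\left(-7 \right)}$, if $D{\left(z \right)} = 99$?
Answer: $99 - 1164 \sqrt{2} \approx -1547.1$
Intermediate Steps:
$K = 6 \sqrt{2}$ ($K = \sqrt{72} = 6 \sqrt{2} \approx 8.4853$)
$\left(-109 - 85\right) K + D{\left(-7 \right)} = \left(-109 - 85\right) 6 \sqrt{2} + 99 = - 194 \cdot 6 \sqrt{2} + 99 = - 1164 \sqrt{2} + 99 = 99 - 1164 \sqrt{2}$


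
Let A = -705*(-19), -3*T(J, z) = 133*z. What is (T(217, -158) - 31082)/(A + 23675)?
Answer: -36116/55605 ≈ -0.64951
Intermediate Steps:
T(J, z) = -133*z/3
A = 13395
(T(217, -158) - 31082)/(A + 23675) = (-133/3*(-158) - 31082)/(13395 + 23675) = (21014/3 - 31082)/37070 = -72232/3*1/37070 = -36116/55605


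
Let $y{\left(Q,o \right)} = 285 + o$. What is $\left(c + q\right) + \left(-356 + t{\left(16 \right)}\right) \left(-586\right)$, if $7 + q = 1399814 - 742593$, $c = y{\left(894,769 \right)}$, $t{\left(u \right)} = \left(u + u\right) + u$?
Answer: $838756$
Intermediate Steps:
$t{\left(u \right)} = 3 u$ ($t{\left(u \right)} = 2 u + u = 3 u$)
$c = 1054$ ($c = 285 + 769 = 1054$)
$q = 657214$ ($q = -7 + \left(1399814 - 742593\right) = -7 + 657221 = 657214$)
$\left(c + q\right) + \left(-356 + t{\left(16 \right)}\right) \left(-586\right) = \left(1054 + 657214\right) + \left(-356 + 3 \cdot 16\right) \left(-586\right) = 658268 + \left(-356 + 48\right) \left(-586\right) = 658268 - -180488 = 658268 + 180488 = 838756$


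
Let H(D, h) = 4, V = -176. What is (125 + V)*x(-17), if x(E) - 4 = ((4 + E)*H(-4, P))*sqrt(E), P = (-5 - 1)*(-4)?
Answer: -204 + 2652*I*sqrt(17) ≈ -204.0 + 10934.0*I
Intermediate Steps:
P = 24 (P = -6*(-4) = 24)
x(E) = 4 + sqrt(E)*(16 + 4*E) (x(E) = 4 + ((4 + E)*4)*sqrt(E) = 4 + (16 + 4*E)*sqrt(E) = 4 + sqrt(E)*(16 + 4*E))
(125 + V)*x(-17) = (125 - 176)*(4 + 4*(-17)**(3/2) + 16*sqrt(-17)) = -51*(4 + 4*(-17*I*sqrt(17)) + 16*(I*sqrt(17))) = -51*(4 - 68*I*sqrt(17) + 16*I*sqrt(17)) = -51*(4 - 52*I*sqrt(17)) = -204 + 2652*I*sqrt(17)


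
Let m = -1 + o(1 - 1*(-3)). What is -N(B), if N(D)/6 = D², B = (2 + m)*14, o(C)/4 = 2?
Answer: -95256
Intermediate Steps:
o(C) = 8 (o(C) = 4*2 = 8)
m = 7 (m = -1 + 8 = 7)
B = 126 (B = (2 + 7)*14 = 9*14 = 126)
N(D) = 6*D²
-N(B) = -6*126² = -6*15876 = -1*95256 = -95256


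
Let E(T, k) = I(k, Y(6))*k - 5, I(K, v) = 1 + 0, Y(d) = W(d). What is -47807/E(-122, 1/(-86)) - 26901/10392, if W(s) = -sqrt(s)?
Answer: 14238031751/1492984 ≈ 9536.6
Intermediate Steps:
Y(d) = -sqrt(d)
I(K, v) = 1
E(T, k) = -5 + k (E(T, k) = 1*k - 5 = k - 5 = -5 + k)
-47807/E(-122, 1/(-86)) - 26901/10392 = -47807/(-5 + 1/(-86)) - 26901/10392 = -47807/(-5 - 1/86) - 26901*1/10392 = -47807/(-431/86) - 8967/3464 = -47807*(-86/431) - 8967/3464 = 4111402/431 - 8967/3464 = 14238031751/1492984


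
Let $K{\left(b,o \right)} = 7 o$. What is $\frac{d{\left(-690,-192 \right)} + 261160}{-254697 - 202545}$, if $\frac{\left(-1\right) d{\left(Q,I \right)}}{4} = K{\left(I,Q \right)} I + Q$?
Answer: $\frac{1722760}{228621} \approx 7.5354$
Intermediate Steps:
$d{\left(Q,I \right)} = - 4 Q - 28 I Q$ ($d{\left(Q,I \right)} = - 4 \left(7 Q I + Q\right) = - 4 \left(7 I Q + Q\right) = - 4 \left(Q + 7 I Q\right) = - 4 Q - 28 I Q$)
$\frac{d{\left(-690,-192 \right)} + 261160}{-254697 - 202545} = \frac{4 \left(-690\right) \left(-1 - -1344\right) + 261160}{-254697 - 202545} = \frac{4 \left(-690\right) \left(-1 + 1344\right) + 261160}{-457242} = \left(4 \left(-690\right) 1343 + 261160\right) \left(- \frac{1}{457242}\right) = \left(-3706680 + 261160\right) \left(- \frac{1}{457242}\right) = \left(-3445520\right) \left(- \frac{1}{457242}\right) = \frac{1722760}{228621}$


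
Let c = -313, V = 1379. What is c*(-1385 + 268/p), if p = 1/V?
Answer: -115242531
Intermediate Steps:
p = 1/1379 ≈ 0.00072516
c*(-1385 + 268/p) = -313*(-1385 + 268/(1/1379)) = -313*(-1385 + 268*1379) = -313*(-1385 + 369572) = -313*368187 = -115242531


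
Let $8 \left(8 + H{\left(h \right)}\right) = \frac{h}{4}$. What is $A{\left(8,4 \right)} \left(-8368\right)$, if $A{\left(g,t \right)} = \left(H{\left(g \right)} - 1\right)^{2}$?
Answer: $-640675$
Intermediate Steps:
$H{\left(h \right)} = -8 + \frac{h}{32}$ ($H{\left(h \right)} = -8 + \frac{h \frac{1}{4}}{8} = -8 + \frac{\frac{1}{4} h}{8} = -8 + \frac{h}{32}$)
$A{\left(g,t \right)} = \left(-9 + \frac{g}{32}\right)^{2}$ ($A{\left(g,t \right)} = \left(\left(-8 + \frac{g}{32}\right) - 1\right)^{2} = \left(-9 + \frac{g}{32}\right)^{2}$)
$A{\left(8,4 \right)} \left(-8368\right) = \frac{\left(-288 + 8\right)^{2}}{1024} \left(-8368\right) = \frac{\left(-280\right)^{2}}{1024} \left(-8368\right) = \frac{1}{1024} \cdot 78400 \left(-8368\right) = \frac{1225}{16} \left(-8368\right) = -640675$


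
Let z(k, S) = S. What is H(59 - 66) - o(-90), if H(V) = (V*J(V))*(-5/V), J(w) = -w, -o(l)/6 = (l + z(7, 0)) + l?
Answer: -1115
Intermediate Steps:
o(l) = -12*l (o(l) = -6*((l + 0) + l) = -6*(l + l) = -12*l)
H(V) = 5*V (H(V) = (V*(-V))*(-5/V) = (-V**2)*(-5/V) = 5*V)
H(59 - 66) - o(-90) = 5*(59 - 66) - (-12)*(-90) = 5*(-7) - 1*1080 = -35 - 1080 = -1115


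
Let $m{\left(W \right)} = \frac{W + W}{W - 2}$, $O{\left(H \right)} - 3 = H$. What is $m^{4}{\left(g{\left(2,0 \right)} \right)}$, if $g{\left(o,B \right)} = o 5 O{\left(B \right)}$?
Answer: $\frac{50625}{2401} \approx 21.085$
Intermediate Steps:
$O{\left(H \right)} = 3 + H$
$g{\left(o,B \right)} = 5 o \left(3 + B\right)$ ($g{\left(o,B \right)} = o 5 \left(3 + B\right) = 5 o \left(3 + B\right)$)
$m{\left(W \right)} = \frac{2 W}{-2 + W}$
$m^{4}{\left(g{\left(2,0 \right)} \right)} = \left(\frac{2 \cdot 5 \cdot 2 \left(3 + 0\right)}{-2 + 5 \cdot 2 \left(3 + 0\right)}\right)^{4} = \left(\frac{2 \cdot 5 \cdot 2 \cdot 3}{-2 + 5 \cdot 2 \cdot 3}\right)^{4} = \left(2 \cdot 30 \frac{1}{-2 + 30}\right)^{4} = \left(2 \cdot 30 \cdot \frac{1}{28}\right)^{4} = \left(\frac{15}{7}\right)^{4} = \frac{50625}{2401}$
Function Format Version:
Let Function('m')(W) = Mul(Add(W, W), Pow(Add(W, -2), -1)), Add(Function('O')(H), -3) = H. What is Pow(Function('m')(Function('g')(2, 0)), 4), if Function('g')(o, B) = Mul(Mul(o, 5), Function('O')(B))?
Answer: Rational(50625, 2401) ≈ 21.085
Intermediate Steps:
Function('O')(H) = Add(3, H)
Function('g')(o, B) = Mul(5, o, Add(3, B)) (Function('g')(o, B) = Mul(Mul(o, 5), Add(3, B)) = Mul(Mul(5, o), Add(3, B)) = Mul(5, o, Add(3, B)))
Function('m')(W) = Mul(2, W, Pow(Add(-2, W), -1)) (Function('m')(W) = Mul(Mul(2, W), Pow(Add(-2, W), -1)) = Mul(2, W, Pow(Add(-2, W), -1)))
Pow(Function('m')(Function('g')(2, 0)), 4) = Pow(Mul(2, Mul(5, 2, Add(3, 0)), Pow(Add(-2, Mul(5, 2, Add(3, 0))), -1)), 4) = Pow(Mul(2, Mul(5, 2, 3), Pow(Add(-2, Mul(5, 2, 3)), -1)), 4) = Pow(Mul(2, 30, Pow(Add(-2, 30), -1)), 4) = Pow(Mul(2, 30, Pow(28, -1)), 4) = Pow(Mul(2, 30, Rational(1, 28)), 4) = Pow(Rational(15, 7), 4) = Rational(50625, 2401)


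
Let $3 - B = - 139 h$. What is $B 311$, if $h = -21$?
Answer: $-906876$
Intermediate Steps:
$B = -2916$ ($B = 3 - \left(-139\right) \left(-21\right) = 3 - 2919 = -2916$)
$B 311 = \left(-2916\right) 311 = -906876$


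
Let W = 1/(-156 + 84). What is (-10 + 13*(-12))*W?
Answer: 83/36 ≈ 2.3056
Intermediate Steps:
W = -1/72 (W = 1/(-72) = -1/72 ≈ -0.013889)
(-10 + 13*(-12))*W = (-10 + 13*(-12))*(-1/72) = (-10 - 156)*(-1/72) = -166*(-1/72) = 83/36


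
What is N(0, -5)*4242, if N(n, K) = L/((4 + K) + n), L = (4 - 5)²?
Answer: -4242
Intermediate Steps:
L = 1 (L = (-1)² = 1)
N(n, K) = 1/(4 + K + n) (N(n, K) = 1/((4 + K) + n) = 1/(4 + K + n))
N(0, -5)*4242 = 4242/(4 - 5 + 0) = 4242/(-1) = -1*4242 = -4242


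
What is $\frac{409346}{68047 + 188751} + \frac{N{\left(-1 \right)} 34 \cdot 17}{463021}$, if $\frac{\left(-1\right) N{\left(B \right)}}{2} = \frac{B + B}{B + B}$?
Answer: $\frac{94619467889}{59451433379} \approx 1.5915$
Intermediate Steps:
$N{\left(B \right)} = -2$ ($N{\left(B \right)} = - 2 \frac{B + B}{B + B} = - 2 \frac{2 B}{2 B} = - 2 \cdot 2 B \frac{1}{2 B} = \left(-2\right) 1 = -2$)
$\frac{409346}{68047 + 188751} + \frac{N{\left(-1 \right)} 34 \cdot 17}{463021} = \frac{409346}{68047 + 188751} + \frac{\left(-2\right) 34 \cdot 17}{463021} = \frac{409346}{256798} + \left(-68\right) 17 \cdot \frac{1}{463021} = 409346 \cdot \frac{1}{256798} - \frac{1156}{463021} = \frac{204673}{128399} - \frac{1156}{463021} = \frac{94619467889}{59451433379}$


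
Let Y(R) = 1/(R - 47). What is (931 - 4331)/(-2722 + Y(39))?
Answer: 1600/1281 ≈ 1.2490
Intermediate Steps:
Y(R) = 1/(-47 + R)
(931 - 4331)/(-2722 + Y(39)) = (931 - 4331)/(-2722 + 1/(-47 + 39)) = -3400/(-2722 + 1/(-8)) = -3400/(-2722 - ⅛) = -3400/(-21777/8) = -3400*(-8/21777) = 1600/1281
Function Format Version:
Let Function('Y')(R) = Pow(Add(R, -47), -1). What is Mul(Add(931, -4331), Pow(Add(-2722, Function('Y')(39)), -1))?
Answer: Rational(1600, 1281) ≈ 1.2490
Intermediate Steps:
Function('Y')(R) = Pow(Add(-47, R), -1)
Mul(Add(931, -4331), Pow(Add(-2722, Function('Y')(39)), -1)) = Mul(Add(931, -4331), Pow(Add(-2722, Pow(Add(-47, 39), -1)), -1)) = Mul(-3400, Pow(Add(-2722, Pow(-8, -1)), -1)) = Mul(-3400, Pow(Add(-2722, Rational(-1, 8)), -1)) = Mul(-3400, Pow(Rational(-21777, 8), -1)) = Mul(-3400, Rational(-8, 21777)) = Rational(1600, 1281)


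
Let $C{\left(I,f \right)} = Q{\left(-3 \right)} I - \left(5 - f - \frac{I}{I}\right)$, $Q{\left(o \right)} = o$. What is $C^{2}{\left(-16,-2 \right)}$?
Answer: $1764$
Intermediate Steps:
$C{\left(I,f \right)} = -4 + f - 3 I$ ($C{\left(I,f \right)} = - 3 I - \left(5 - f - \frac{I}{I}\right) = - 3 I + \left(\left(-5 + 1\right) + f\right) = - 3 I + \left(-4 + f\right) = -4 + f - 3 I$)
$C^{2}{\left(-16,-2 \right)} = \left(-4 - 2 - -48\right)^{2} = \left(-4 - 2 + 48\right)^{2} = 42^{2} = 1764$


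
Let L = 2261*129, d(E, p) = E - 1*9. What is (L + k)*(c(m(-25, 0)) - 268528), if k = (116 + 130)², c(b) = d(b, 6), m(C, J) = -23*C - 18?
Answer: -94378536300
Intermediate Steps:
d(E, p) = -9 + E (d(E, p) = E - 9 = -9 + E)
m(C, J) = -18 - 23*C
L = 291669
c(b) = -9 + b
k = 60516 (k = 246² = 60516)
(L + k)*(c(m(-25, 0)) - 268528) = (291669 + 60516)*((-9 + (-18 - 23*(-25))) - 268528) = 352185*((-9 + (-18 + 575)) - 268528) = 352185*((-9 + 557) - 268528) = 352185*(548 - 268528) = 352185*(-267980) = -94378536300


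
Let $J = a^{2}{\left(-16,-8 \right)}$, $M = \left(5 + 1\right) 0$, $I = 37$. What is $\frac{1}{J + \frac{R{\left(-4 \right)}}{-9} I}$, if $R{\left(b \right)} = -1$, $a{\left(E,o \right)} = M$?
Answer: $\frac{9}{37} \approx 0.24324$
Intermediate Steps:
$M = 0$ ($M = 6 \cdot 0 = 0$)
$a{\left(E,o \right)} = 0$
$J = 0$ ($J = 0^{2} = 0$)
$\frac{1}{J + \frac{R{\left(-4 \right)}}{-9} I} = \frac{1}{0 + - \frac{1}{-9} \cdot 37} = \frac{1}{0 + \left(-1\right) \left(- \frac{1}{9}\right) 37} = \frac{1}{0 + \frac{1}{9} \cdot 37} = \frac{1}{0 + \frac{37}{9}} = \frac{1}{\frac{37}{9}} = \frac{9}{37}$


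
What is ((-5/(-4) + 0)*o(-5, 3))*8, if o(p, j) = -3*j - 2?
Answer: -110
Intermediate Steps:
o(p, j) = -2 - 3*j
((-5/(-4) + 0)*o(-5, 3))*8 = ((-5/(-4) + 0)*(-2 - 3*3))*8 = ((-5*(-¼) + 0)*(-2 - 9))*8 = ((5/4 + 0)*(-11))*8 = ((5/4)*(-11))*8 = -55/4*8 = -110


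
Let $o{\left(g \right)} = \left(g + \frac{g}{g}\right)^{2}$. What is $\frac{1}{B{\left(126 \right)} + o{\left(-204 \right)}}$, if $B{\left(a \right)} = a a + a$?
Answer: $\frac{1}{57211} \approx 1.7479 \cdot 10^{-5}$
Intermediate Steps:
$B{\left(a \right)} = a + a^{2}$ ($B{\left(a \right)} = a^{2} + a = a + a^{2}$)
$o{\left(g \right)} = \left(1 + g\right)^{2}$ ($o{\left(g \right)} = \left(g + 1\right)^{2} = \left(1 + g\right)^{2}$)
$\frac{1}{B{\left(126 \right)} + o{\left(-204 \right)}} = \frac{1}{126 \left(1 + 126\right) + \left(1 - 204\right)^{2}} = \frac{1}{126 \cdot 127 + \left(-203\right)^{2}} = \frac{1}{16002 + 41209} = \frac{1}{57211}$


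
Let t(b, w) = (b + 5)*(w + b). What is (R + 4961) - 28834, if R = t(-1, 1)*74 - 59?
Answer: -23932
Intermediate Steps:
t(b, w) = (5 + b)*(b + w)
R = -59 (R = ((-1)**2 + 5*(-1) + 5*1 - 1*1)*74 - 59 = (1 - 5 + 5 - 1)*74 - 59 = 0*74 - 59 = 0 - 59 = -59)
(R + 4961) - 28834 = (-59 + 4961) - 28834 = 4902 - 28834 = -23932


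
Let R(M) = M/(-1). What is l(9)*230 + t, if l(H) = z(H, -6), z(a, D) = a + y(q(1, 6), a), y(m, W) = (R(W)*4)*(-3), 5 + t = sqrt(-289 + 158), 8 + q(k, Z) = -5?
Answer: 26905 + I*sqrt(131) ≈ 26905.0 + 11.446*I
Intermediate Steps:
R(M) = -M (R(M) = M*(-1) = -M)
q(k, Z) = -13 (q(k, Z) = -8 - 5 = -13)
t = -5 + I*sqrt(131) (t = -5 + sqrt(-289 + 158) = -5 + sqrt(-131) = -5 + I*sqrt(131) ≈ -5.0 + 11.446*I)
y(m, W) = 12*W (y(m, W) = (-W*4)*(-3) = -4*W*(-3) = 12*W)
z(a, D) = 13*a (z(a, D) = a + 12*a = 13*a)
l(H) = 13*H
l(9)*230 + t = (13*9)*230 + (-5 + I*sqrt(131)) = 117*230 + (-5 + I*sqrt(131)) = 26910 + (-5 + I*sqrt(131)) = 26905 + I*sqrt(131)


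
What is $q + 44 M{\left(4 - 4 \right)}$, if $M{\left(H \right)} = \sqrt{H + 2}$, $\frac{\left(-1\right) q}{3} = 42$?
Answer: $-126 + 44 \sqrt{2} \approx -63.775$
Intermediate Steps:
$q = -126$ ($q = \left(-3\right) 42 = -126$)
$M{\left(H \right)} = \sqrt{2 + H}$
$q + 44 M{\left(4 - 4 \right)} = -126 + 44 \sqrt{2 + \left(4 - 4\right)} = -126 + 44 \sqrt{2 + 0} = -126 + 44 \sqrt{2}$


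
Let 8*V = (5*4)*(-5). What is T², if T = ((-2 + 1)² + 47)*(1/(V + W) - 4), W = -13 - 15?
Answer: 27206656/729 ≈ 37321.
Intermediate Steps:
V = -25/2 (V = ((5*4)*(-5))/8 = (20*(-5))/8 = (⅛)*(-100) = -25/2 ≈ -12.500)
W = -28
T = -5216/27 (T = ((-2 + 1)² + 47)*(1/(-25/2 - 28) - 4) = ((-1)² + 47)*(1/(-81/2) - 4) = (1 + 47)*(-2/81 - 4) = 48*(-326/81) = -5216/27 ≈ -193.19)
T² = (-5216/27)² = 27206656/729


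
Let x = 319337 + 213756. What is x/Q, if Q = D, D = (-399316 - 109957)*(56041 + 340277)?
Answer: -533093/201834056814 ≈ -2.6412e-6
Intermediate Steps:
D = -201834056814 (D = -509273*396318 = -201834056814)
x = 533093
Q = -201834056814
x/Q = 533093/(-201834056814) = 533093*(-1/201834056814) = -533093/201834056814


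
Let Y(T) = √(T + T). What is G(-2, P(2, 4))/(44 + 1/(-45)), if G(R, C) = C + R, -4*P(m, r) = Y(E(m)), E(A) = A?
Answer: -225/3958 ≈ -0.056847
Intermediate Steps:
Y(T) = √2*√T (Y(T) = √(2*T) = √2*√T)
P(m, r) = -√2*√m/4
G(-2, P(2, 4))/(44 + 1/(-45)) = (-√2*√2/4 - 2)/(44 + 1/(-45)) = (-½ - 2)/(44 - 1/45) = -5/(2*1979/45) = -5/2*45/1979 = -225/3958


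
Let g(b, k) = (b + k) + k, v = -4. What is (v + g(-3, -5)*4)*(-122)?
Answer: 6832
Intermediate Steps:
g(b, k) = b + 2*k
(v + g(-3, -5)*4)*(-122) = (-4 + (-3 + 2*(-5))*4)*(-122) = (-4 + (-3 - 10)*4)*(-122) = (-4 - 13*4)*(-122) = (-4 - 52)*(-122) = -56*(-122) = 6832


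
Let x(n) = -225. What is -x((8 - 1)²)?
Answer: 225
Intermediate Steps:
-x((8 - 1)²) = -1*(-225) = 225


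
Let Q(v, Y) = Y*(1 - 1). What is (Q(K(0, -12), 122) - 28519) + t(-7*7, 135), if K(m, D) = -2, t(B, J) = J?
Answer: -28384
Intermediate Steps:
Q(v, Y) = 0 (Q(v, Y) = Y*0 = 0)
(Q(K(0, -12), 122) - 28519) + t(-7*7, 135) = (0 - 28519) + 135 = -28519 + 135 = -28384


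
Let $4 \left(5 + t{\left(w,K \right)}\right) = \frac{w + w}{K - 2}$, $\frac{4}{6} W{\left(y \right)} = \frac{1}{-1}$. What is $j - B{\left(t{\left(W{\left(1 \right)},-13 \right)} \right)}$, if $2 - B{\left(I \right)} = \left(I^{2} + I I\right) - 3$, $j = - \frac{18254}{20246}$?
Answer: $\frac{87267123}{2024600} \approx 43.103$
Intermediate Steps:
$W{\left(y \right)} = - \frac{3}{2}$ ($W{\left(y \right)} = \frac{3}{2 \left(-1\right)} = \frac{3}{2} \left(-1\right) = - \frac{3}{2}$)
$t{\left(w,K \right)} = -5 + \frac{w}{2 \left(-2 + K\right)}$ ($t{\left(w,K \right)} = -5 + \frac{\left(w + w\right) \frac{1}{K - 2}}{4} = -5 + \frac{2 w \frac{1}{-2 + K}}{4} = -5 + \frac{w}{2 \left(-2 + K\right)}$)
$j = - \frac{9127}{10123}$ ($j = \left(-18254\right) \frac{1}{20246} = - \frac{9127}{10123} \approx -0.90161$)
$B{\left(I \right)} = 5 - 2 I^{2}$ ($B{\left(I \right)} = 2 - \left(\left(I^{2} + I I\right) - 3\right) = 2 - \left(\left(I^{2} + I^{2}\right) - 3\right) = 2 - \left(2 I^{2} - 3\right) = 2 - \left(-3 + 2 I^{2}\right) = 5 - 2 I^{2}$)
$j - B{\left(t{\left(W{\left(1 \right)},-13 \right)} \right)} = - \frac{9127}{10123} - \left(5 - 2 \left(\frac{20 - \frac{3}{2} - -130}{2 \left(-2 - 13\right)}\right)^{2}\right) = - \frac{9127}{10123} - \left(5 - 2 \left(\frac{20 - \frac{3}{2} + 130}{2 \left(-15\right)}\right)^{2}\right) = - \frac{9127}{10123} - \left(5 - 2 \left(\frac{1}{2} \left(- \frac{1}{15}\right) \frac{297}{2}\right)^{2}\right) = - \frac{9127}{10123} - \left(5 - 2 \left(- \frac{99}{20}\right)^{2}\right) = - \frac{9127}{10123} - \left(5 - \frac{9801}{200}\right) = - \frac{9127}{10123} - - \frac{8801}{200} = - \frac{9127}{10123} + \frac{8801}{200} = \frac{87267123}{2024600}$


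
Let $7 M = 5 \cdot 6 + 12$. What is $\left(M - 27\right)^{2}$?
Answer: $441$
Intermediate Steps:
$M = 6$ ($M = \frac{5 \cdot 6 + 12}{7} = \frac{30 + 12}{7} = \frac{1}{7} \cdot 42 = 6$)
$\left(M - 27\right)^{2} = \left(6 - 27\right)^{2} = \left(-21\right)^{2} = 441$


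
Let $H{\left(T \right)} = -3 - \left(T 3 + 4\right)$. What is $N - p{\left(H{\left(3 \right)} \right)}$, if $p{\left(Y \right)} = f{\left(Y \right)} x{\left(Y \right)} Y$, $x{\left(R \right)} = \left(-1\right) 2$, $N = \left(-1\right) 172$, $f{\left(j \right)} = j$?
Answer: $340$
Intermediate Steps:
$N = -172$
$H{\left(T \right)} = -7 - 3 T$ ($H{\left(T \right)} = -3 - \left(3 T + 4\right) = -3 - \left(4 + 3 T\right) = -7 - 3 T$)
$x{\left(R \right)} = -2$
$p{\left(Y \right)} = - 2 Y^{2}$ ($p{\left(Y \right)} = Y \left(-2\right) Y = - 2 Y Y = - 2 Y^{2}$)
$N - p{\left(H{\left(3 \right)} \right)} = -172 - - 2 \left(-7 - 9\right)^{2} = -172 - - 2 \left(-16\right)^{2} = -172 - \left(-2\right) 256 = -172 - -512 = -172 + 512 = 340$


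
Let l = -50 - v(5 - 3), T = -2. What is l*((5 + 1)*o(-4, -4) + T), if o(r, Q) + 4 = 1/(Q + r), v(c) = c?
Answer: 1391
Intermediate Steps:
o(r, Q) = -4 + 1/(Q + r)
l = -52 (l = -50 - (5 - 3) = -50 - 1*2 = -50 - 2 = -52)
l*((5 + 1)*o(-4, -4) + T) = -52*((5 + 1)*((1 - 4*(-4) - 4*(-4))/(-4 - 4)) - 2) = -52*(6*((1 + 16 + 16)/(-8)) - 2) = -52*(6*(-1/8*33) - 2) = -52*(6*(-33/8) - 2) = -52*(-99/4 - 2) = -52*(-107/4) = 1391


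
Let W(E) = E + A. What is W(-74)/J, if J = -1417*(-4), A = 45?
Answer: -29/5668 ≈ -0.0051164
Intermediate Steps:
J = 5668
W(E) = 45 + E (W(E) = E + 45 = 45 + E)
W(-74)/J = (45 - 74)/5668 = -29*1/5668 = -29/5668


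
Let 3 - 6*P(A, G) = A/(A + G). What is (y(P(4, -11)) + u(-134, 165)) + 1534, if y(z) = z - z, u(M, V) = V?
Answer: 1699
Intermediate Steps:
P(A, G) = 1/2 - A/(6*(A + G))
y(z) = 0
(y(P(4, -11)) + u(-134, 165)) + 1534 = (0 + 165) + 1534 = 165 + 1534 = 1699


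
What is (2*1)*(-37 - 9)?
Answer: -92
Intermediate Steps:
(2*1)*(-37 - 9) = 2*(-46) = -92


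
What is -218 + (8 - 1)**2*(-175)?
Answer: -8793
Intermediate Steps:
-218 + (8 - 1)**2*(-175) = -218 + 7**2*(-175) = -218 + 49*(-175) = -218 - 8575 = -8793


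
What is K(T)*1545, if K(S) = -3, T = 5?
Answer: -4635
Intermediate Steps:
K(T)*1545 = -3*1545 = -4635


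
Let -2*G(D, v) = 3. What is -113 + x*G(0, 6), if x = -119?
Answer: 131/2 ≈ 65.500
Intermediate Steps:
G(D, v) = -3/2 (G(D, v) = -½*3 = -3/2)
-113 + x*G(0, 6) = -113 - 119*(-3/2) = -113 + 357/2 = 131/2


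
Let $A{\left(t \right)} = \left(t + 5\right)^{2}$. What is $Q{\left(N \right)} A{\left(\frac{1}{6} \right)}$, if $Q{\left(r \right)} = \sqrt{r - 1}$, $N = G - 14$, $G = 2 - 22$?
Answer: $\frac{961 i \sqrt{35}}{36} \approx 157.93 i$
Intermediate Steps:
$G = -20$ ($G = 2 - 22 = -20$)
$A{\left(t \right)} = \left(5 + t\right)^{2}$
$N = -34$ ($N = -20 - 14 = -34$)
$Q{\left(r \right)} = \sqrt{-1 + r}$
$Q{\left(N \right)} A{\left(\frac{1}{6} \right)} = \sqrt{-1 - 34} \left(5 + \frac{1}{6}\right)^{2} = \sqrt{-35} \left(5 + \frac{1}{6}\right)^{2} = i \sqrt{35} \left(\frac{31}{6}\right)^{2} = i \sqrt{35} \cdot \frac{961}{36} = \frac{961 i \sqrt{35}}{36}$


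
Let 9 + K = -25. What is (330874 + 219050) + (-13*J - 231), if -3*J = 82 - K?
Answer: 1650587/3 ≈ 5.5020e+5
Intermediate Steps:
K = -34 (K = -9 - 25 = -34)
J = -116/3 (J = -(82 - 1*(-34))/3 = -(82 + 34)/3 = -⅓*116 = -116/3 ≈ -38.667)
(330874 + 219050) + (-13*J - 231) = (330874 + 219050) + (-13*(-116/3) - 231) = 549924 + (1508/3 - 231) = 549924 + 815/3 = 1650587/3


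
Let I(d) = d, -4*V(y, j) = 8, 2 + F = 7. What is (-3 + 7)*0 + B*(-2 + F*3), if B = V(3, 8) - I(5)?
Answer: -91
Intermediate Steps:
F = 5 (F = -2 + 7 = 5)
V(y, j) = -2 (V(y, j) = -¼*8 = -2)
B = -7 (B = -2 - 1*5 = -2 - 5 = -7)
(-3 + 7)*0 + B*(-2 + F*3) = (-3 + 7)*0 - 7*(-2 + 5*3) = 4*0 - 7*(-2 + 15) = 0 - 7*13 = 0 - 91 = -91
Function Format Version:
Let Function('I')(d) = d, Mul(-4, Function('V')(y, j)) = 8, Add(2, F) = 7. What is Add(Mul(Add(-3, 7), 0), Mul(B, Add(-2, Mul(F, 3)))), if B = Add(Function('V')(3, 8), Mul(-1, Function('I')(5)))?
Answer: -91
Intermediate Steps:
F = 5 (F = Add(-2, 7) = 5)
Function('V')(y, j) = -2 (Function('V')(y, j) = Mul(Rational(-1, 4), 8) = -2)
B = -7 (B = Add(-2, Mul(-1, 5)) = Add(-2, -5) = -7)
Add(Mul(Add(-3, 7), 0), Mul(B, Add(-2, Mul(F, 3)))) = Add(Mul(Add(-3, 7), 0), Mul(-7, Add(-2, Mul(5, 3)))) = Add(Mul(4, 0), Mul(-7, Add(-2, 15))) = Add(0, Mul(-7, 13)) = Add(0, -91) = -91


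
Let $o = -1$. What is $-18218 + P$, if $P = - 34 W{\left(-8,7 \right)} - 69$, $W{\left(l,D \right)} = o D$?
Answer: $-18049$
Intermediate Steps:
$W{\left(l,D \right)} = - D$
$P = 169$ ($P = - 34 \left(\left(-1\right) 7\right) - 69 = \left(-34\right) \left(-7\right) - 69 = 238 - 69 = 169$)
$-18218 + P = -18218 + 169 = -18049$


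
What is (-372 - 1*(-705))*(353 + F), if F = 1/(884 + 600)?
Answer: 174443049/1484 ≈ 1.1755e+5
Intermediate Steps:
F = 1/1484 ≈ 0.00067385
(-372 - 1*(-705))*(353 + F) = (-372 - 1*(-705))*(353 + 1/1484) = (-372 + 705)*(523853/1484) = 333*(523853/1484) = 174443049/1484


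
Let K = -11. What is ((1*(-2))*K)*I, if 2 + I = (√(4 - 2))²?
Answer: 0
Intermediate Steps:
I = 0 (I = -2 + (√(4 - 2))² = -2 + (√2)² = -2 + 2 = 0)
((1*(-2))*K)*I = ((1*(-2))*(-11))*0 = -2*(-11)*0 = 22*0 = 0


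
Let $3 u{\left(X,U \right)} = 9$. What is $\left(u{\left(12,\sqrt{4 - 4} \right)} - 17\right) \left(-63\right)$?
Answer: $882$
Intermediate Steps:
$u{\left(X,U \right)} = 3$ ($u{\left(X,U \right)} = \frac{1}{3} \cdot 9 = 3$)
$\left(u{\left(12,\sqrt{4 - 4} \right)} - 17\right) \left(-63\right) = \left(3 - 17\right) \left(-63\right) = \left(-14\right) \left(-63\right) = 882$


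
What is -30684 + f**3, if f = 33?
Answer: 5253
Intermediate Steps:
-30684 + f**3 = -30684 + 33**3 = -30684 + 35937 = 5253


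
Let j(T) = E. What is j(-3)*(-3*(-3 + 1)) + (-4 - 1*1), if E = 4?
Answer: 19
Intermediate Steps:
j(T) = 4
j(-3)*(-3*(-3 + 1)) + (-4 - 1*1) = 4*(-3*(-3 + 1)) + (-4 - 1*1) = 4*(-3*(-2)) + (-4 - 1) = 4*6 - 5 = 24 - 5 = 19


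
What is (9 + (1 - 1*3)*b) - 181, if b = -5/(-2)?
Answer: -177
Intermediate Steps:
b = 5/2 (b = -5*(-1/2) = 5/2 ≈ 2.5000)
(9 + (1 - 1*3)*b) - 181 = (9 + (1 - 1*3)*(5/2)) - 181 = (9 + (1 - 3)*(5/2)) - 181 = (9 - 2*5/2) - 181 = (9 - 5) - 181 = 4 - 181 = -177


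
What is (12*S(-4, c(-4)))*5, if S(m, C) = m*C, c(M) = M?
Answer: 960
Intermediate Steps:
S(m, C) = C*m
(12*S(-4, c(-4)))*5 = (12*(-4*(-4)))*5 = (12*16)*5 = 192*5 = 960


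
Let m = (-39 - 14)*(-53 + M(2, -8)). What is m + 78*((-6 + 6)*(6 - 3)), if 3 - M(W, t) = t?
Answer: 2226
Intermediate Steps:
M(W, t) = 3 - t
m = 2226 (m = (-39 - 14)*(-53 + (3 - 1*(-8))) = -53*(-53 + (3 + 8)) = -53*(-53 + 11) = -53*(-42) = 2226)
m + 78*((-6 + 6)*(6 - 3)) = 2226 + 78*((-6 + 6)*(6 - 3)) = 2226 + 78*(0*3) = 2226 + 78*0 = 2226 + 0 = 2226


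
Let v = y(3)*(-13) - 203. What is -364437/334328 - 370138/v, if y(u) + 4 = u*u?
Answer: 30912457037/22399976 ≈ 1380.0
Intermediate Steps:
y(u) = -4 + u² (y(u) = -4 + u*u = -4 + u²)
v = -268 (v = (-4 + 3²)*(-13) - 203 = (-4 + 9)*(-13) - 203 = 5*(-13) - 203 = -65 - 203 = -268)
-364437/334328 - 370138/v = -364437/334328 - 370138/(-268) = -364437*1/334328 - 370138*(-1/268) = -364437/334328 + 185069/134 = 30912457037/22399976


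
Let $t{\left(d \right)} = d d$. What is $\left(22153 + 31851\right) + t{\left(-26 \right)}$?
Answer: $54680$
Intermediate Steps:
$t{\left(d \right)} = d^{2}$
$\left(22153 + 31851\right) + t{\left(-26 \right)} = \left(22153 + 31851\right) + \left(-26\right)^{2} = 54004 + 676 = 54680$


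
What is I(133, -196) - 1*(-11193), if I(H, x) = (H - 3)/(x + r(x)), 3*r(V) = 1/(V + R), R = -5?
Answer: 1322811087/118189 ≈ 11192.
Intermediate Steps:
r(V) = 1/(3*(-5 + V)) (r(V) = 1/(3*(V - 5)) = 1/(3*(-5 + V)))
I(H, x) = (-3 + H)/(x + 1/(3*(-5 + x))) (I(H, x) = (H - 3)/(x + 1/(3*(-5 + x))) = (-3 + H)/(x + 1/(3*(-5 + x))))
I(133, -196) - 1*(-11193) = 3*(-5 - 196)*(-3 + 133)/(1 + 3*(-196)*(-5 - 196)) - 1*(-11193) = 3*(-201)*130/(1 + 3*(-196)*(-201)) + 11193 = 3*(-201)*130/(1 + 118188) + 11193 = 3*(-201)*130/118189 + 11193 = 3*(1/118189)*(-201)*130 + 11193 = -78390/118189 + 11193 = 1322811087/118189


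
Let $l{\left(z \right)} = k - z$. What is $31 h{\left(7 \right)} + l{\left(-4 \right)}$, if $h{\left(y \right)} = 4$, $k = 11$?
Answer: $139$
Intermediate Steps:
$l{\left(z \right)} = 11 - z$
$31 h{\left(7 \right)} + l{\left(-4 \right)} = 31 \cdot 4 + \left(11 - -4\right) = 124 + \left(11 + 4\right) = 124 + 15 = 139$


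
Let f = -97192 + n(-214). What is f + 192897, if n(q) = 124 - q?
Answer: 96043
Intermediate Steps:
f = -96854 (f = -97192 + (124 - 1*(-214)) = -97192 + (124 + 214) = -97192 + 338 = -96854)
f + 192897 = -96854 + 192897 = 96043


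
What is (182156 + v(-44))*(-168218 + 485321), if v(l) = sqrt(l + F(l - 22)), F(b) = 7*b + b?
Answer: 57762214068 + 634206*I*sqrt(143) ≈ 5.7762e+10 + 7.584e+6*I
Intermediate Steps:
F(b) = 8*b
v(l) = sqrt(-176 + 9*l) (v(l) = sqrt(l + 8*(l - 22)) = sqrt(l + 8*(-22 + l)) = sqrt(l + (-176 + 8*l)) = sqrt(-176 + 9*l))
(182156 + v(-44))*(-168218 + 485321) = (182156 + sqrt(-176 + 9*(-44)))*(-168218 + 485321) = (182156 + sqrt(-176 - 396))*317103 = (182156 + sqrt(-572))*317103 = (182156 + 2*I*sqrt(143))*317103 = 57762214068 + 634206*I*sqrt(143)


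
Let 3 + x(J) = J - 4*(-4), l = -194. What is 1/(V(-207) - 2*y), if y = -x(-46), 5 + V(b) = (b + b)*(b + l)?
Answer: 1/165943 ≈ 6.0262e-6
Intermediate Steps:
V(b) = -5 + 2*b*(-194 + b) (V(b) = -5 + (b + b)*(b - 194) = -5 + (2*b)*(-194 + b) = -5 + 2*b*(-194 + b))
x(J) = 13 + J (x(J) = -3 + (J - 4*(-4)) = -3 + (J + 16) = -3 + (16 + J) = 13 + J)
y = 33 (y = -(13 - 46) = -1*(-33) = 33)
1/(V(-207) - 2*y) = 1/((-5 - 388*(-207) + 2*(-207)²) - 2*33) = 1/((-5 + 80316 + 2*42849) - 66) = 1/((-5 + 80316 + 85698) - 66) = 1/(166009 - 66) = 1/165943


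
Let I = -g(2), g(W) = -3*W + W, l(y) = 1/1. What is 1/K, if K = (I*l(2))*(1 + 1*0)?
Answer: ¼ ≈ 0.25000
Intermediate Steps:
l(y) = 1
g(W) = -2*W
I = 4 (I = -(-2)*2 = -1*(-4) = 4)
K = 4 (K = (4*1)*(1 + 1*0) = 4*(1 + 0) = 4*1 = 4)
1/K = 1/4 = ¼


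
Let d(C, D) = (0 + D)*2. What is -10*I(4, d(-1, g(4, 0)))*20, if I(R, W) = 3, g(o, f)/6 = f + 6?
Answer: -600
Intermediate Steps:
g(o, f) = 36 + 6*f (g(o, f) = 6*(f + 6) = 6*(6 + f) = 36 + 6*f)
d(C, D) = 2*D (d(C, D) = D*2 = 2*D)
-10*I(4, d(-1, g(4, 0)))*20 = -10*3*20 = -30*20 = -600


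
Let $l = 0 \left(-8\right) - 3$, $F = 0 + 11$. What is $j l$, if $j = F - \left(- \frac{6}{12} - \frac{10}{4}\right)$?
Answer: $-42$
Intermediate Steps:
$F = 11$
$l = -3$ ($l = 0 - 3 = -3$)
$j = 14$ ($j = 11 - \left(- \frac{6}{12} - \frac{10}{4}\right) = 11 - \left(\left(-6\right) \frac{1}{12} - \frac{5}{2}\right) = 11 - \left(- \frac{1}{2} - \frac{5}{2}\right) = 11 - -3 = 11 + 3 = 14$)
$j l = 14 \left(-3\right) = -42$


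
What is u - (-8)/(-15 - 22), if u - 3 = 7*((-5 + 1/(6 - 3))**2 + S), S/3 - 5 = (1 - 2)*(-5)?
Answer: 121621/333 ≈ 365.23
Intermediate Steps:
S = 30 (S = 15 + 3*((1 - 2)*(-5)) = 15 + 3*(-1*(-5)) = 15 + 3*5 = 15 + 15 = 30)
u = 3289/9 (u = 3 + 7*((-5 + 1/(6 - 3))**2 + 30) = 3 + 7*((-5 + 1/3)**2 + 30) = 3 + 7*((-14/3)**2 + 30) = 3 + 7*(196/9 + 30) = 3 + 7*(466/9) = 3 + 3262/9 = 3289/9 ≈ 365.44)
u - (-8)/(-15 - 22) = 3289/9 - (-8)/(-15 - 22) = 3289/9 - (-8)/(-37) = 3289/9 - (-8)*(-1)/37 = 3289/9 - 1*8/37 = 3289/9 - 8/37 = 121621/333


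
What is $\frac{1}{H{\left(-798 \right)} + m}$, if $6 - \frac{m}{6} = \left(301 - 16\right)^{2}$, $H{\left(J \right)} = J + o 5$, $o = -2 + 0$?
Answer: $- \frac{1}{488122} \approx -2.0487 \cdot 10^{-6}$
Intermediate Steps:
$o = -2$
$H{\left(J \right)} = -10 + J$ ($H{\left(J \right)} = J - 10 = -10 + J$)
$m = -487314$ ($m = 36 - 6 \left(301 - 16\right)^{2} = 36 - 6 \cdot 285^{2} = 36 - 487350 = -487314$)
$\frac{1}{H{\left(-798 \right)} + m} = \frac{1}{\left(-10 - 798\right) - 487314} = \frac{1}{-808 - 487314} = \frac{1}{-488122} = - \frac{1}{488122}$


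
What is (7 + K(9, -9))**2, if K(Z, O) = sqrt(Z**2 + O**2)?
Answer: 211 + 126*sqrt(2) ≈ 389.19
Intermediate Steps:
K(Z, O) = sqrt(O**2 + Z**2)
(7 + K(9, -9))**2 = (7 + sqrt((-9)**2 + 9**2))**2 = (7 + sqrt(81 + 81))**2 = (7 + sqrt(162))**2 = (7 + 9*sqrt(2))**2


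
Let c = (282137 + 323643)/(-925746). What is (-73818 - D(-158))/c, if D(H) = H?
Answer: 3409522518/30289 ≈ 1.1257e+5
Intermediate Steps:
c = -302890/462873 (c = 605780*(-1/925746) = -302890/462873 ≈ -0.65437)
(-73818 - D(-158))/c = (-73818 - 1*(-158))/(-302890/462873) = (-73818 + 158)*(-462873/302890) = -73660*(-462873/302890) = 3409522518/30289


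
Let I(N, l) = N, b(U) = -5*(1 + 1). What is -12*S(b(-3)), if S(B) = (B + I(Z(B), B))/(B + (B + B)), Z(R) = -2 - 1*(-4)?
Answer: -16/5 ≈ -3.2000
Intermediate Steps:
Z(R) = 2 (Z(R) = -2 + 4 = 2)
b(U) = -10 (b(U) = -5*2 = -10)
S(B) = (2 + B)/(3*B) (S(B) = (B + 2)/(B + (B + B)) = (2 + B)/(B + 2*B) = (2 + B)/((3*B)) = (2 + B)*(1/(3*B)) = (2 + B)/(3*B))
-12*S(b(-3)) = -4*(2 - 10)/(-10) = -4*(-1)*(-8)/10 = -12*4/15 = -16/5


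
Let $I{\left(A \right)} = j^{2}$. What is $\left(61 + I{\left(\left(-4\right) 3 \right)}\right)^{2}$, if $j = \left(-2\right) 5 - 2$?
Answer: $42025$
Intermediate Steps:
$j = -12$ ($j = -10 - 2 = -12$)
$I{\left(A \right)} = 144$ ($I{\left(A \right)} = \left(-12\right)^{2} = 144$)
$\left(61 + I{\left(\left(-4\right) 3 \right)}\right)^{2} = \left(61 + 144\right)^{2} = 205^{2} = 42025$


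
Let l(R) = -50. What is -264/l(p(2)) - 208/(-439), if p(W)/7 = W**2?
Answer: 63148/10975 ≈ 5.7538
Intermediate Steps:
p(W) = 7*W**2
-264/l(p(2)) - 208/(-439) = -264/(-50) - 208/(-439) = -264*(-1/50) - 208*(-1/439) = 132/25 + 208/439 = 63148/10975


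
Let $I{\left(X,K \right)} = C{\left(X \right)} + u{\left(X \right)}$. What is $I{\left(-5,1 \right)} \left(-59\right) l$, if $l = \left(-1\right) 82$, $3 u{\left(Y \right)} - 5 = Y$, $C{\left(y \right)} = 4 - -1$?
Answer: $24190$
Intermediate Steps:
$C{\left(y \right)} = 5$ ($C{\left(y \right)} = 4 + 1 = 5$)
$u{\left(Y \right)} = \frac{5}{3} + \frac{Y}{3}$
$l = -82$
$I{\left(X,K \right)} = \frac{20}{3} + \frac{X}{3}$ ($I{\left(X,K \right)} = 5 + \left(\frac{5}{3} + \frac{X}{3}\right) = \frac{20}{3} + \frac{X}{3}$)
$I{\left(-5,1 \right)} \left(-59\right) l = \left(\frac{20}{3} + \frac{1}{3} \left(-5\right)\right) \left(-59\right) \left(-82\right) = \left(\frac{20}{3} - \frac{5}{3}\right) \left(-59\right) \left(-82\right) = 5 \left(-59\right) \left(-82\right) = \left(-295\right) \left(-82\right) = 24190$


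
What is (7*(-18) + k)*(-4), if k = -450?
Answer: 2304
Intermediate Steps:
(7*(-18) + k)*(-4) = (7*(-18) - 450)*(-4) = (-126 - 450)*(-4) = -576*(-4) = 2304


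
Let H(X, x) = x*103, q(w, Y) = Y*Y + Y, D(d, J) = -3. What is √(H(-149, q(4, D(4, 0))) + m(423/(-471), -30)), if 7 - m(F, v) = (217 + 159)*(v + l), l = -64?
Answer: √35969 ≈ 189.66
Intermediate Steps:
q(w, Y) = Y + Y² (q(w, Y) = Y² + Y = Y + Y²)
H(X, x) = 103*x
m(F, v) = 24071 - 376*v (m(F, v) = 7 - (217 + 159)*(v - 64) = 7 - 376*(-64 + v) = 7 - (-24064 + 376*v) = 7 + (24064 - 376*v) = 24071 - 376*v)
√(H(-149, q(4, D(4, 0))) + m(423/(-471), -30)) = √(103*(-3*(1 - 3)) + (24071 - 376*(-30))) = √(103*(-3*(-2)) + (24071 + 11280)) = √(103*6 + 35351) = √(618 + 35351) = √35969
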